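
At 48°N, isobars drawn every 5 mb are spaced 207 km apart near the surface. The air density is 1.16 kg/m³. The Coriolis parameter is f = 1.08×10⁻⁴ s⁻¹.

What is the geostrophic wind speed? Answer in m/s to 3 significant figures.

19.3 m/s

Pressure gradient: |∂P/∂n| = 500 Pa / 207000 m = 2.42×10⁻³ Pa/m
Geostrophic balance (pressure-gradient force = Coriolis force):
V_g = (1/(fρ)) |∂P/∂n| = 2.42×10⁻³ / (1.08×10⁻⁴ × 1.16) = 19.3 m/s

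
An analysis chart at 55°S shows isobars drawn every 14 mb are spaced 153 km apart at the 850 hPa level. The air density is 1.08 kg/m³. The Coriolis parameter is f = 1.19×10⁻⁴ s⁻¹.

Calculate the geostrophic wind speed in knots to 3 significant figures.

Pressure gradient: |∂P/∂n| = 1400 Pa / 153000 m = 9.15×10⁻³ Pa/m
Geostrophic balance (pressure-gradient force = Coriolis force):
V_g = (1/(fρ)) |∂P/∂n| = 9.15×10⁻³ / (1.19×10⁻⁴ × 1.08) = 71.2 m/s
Converting: 71.2 m/s × 1.944 = 138 knots

138 knots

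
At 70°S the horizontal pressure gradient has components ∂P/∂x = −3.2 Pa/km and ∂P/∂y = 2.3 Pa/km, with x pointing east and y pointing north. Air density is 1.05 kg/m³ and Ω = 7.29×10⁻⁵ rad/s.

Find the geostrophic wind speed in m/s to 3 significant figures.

27.4 m/s

Coriolis parameter at 70°S:
f = 2Ω sin φ = 2 × 7.29×10⁻⁵ × sin 70° = 1.37×10⁻⁴ s⁻¹
In the Southern Hemisphere f is negative: f = −1.37×10⁻⁴ s⁻¹.
Component geostrophic relations (x east, y north):
u_g = −(1/(fρ)) ∂P/∂y,  v_g = (1/(fρ)) ∂P/∂x
u_g = −(2.3×10⁻³)/(−1.37×10⁻⁴ × 1.05) = 16.0 m/s;  v_g = (−3.2×10⁻³)/(−1.37×10⁻⁴ × 1.05) = 22.2 m/s
|V_g| = √(u_g² + v_g²) = 27.4 m/s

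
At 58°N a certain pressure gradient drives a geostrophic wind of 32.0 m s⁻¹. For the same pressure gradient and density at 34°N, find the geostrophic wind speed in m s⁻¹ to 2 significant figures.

49 m s⁻¹

With the same pressure gradient and density, V_g ∝ 1/f ∝ 1/sin φ.
V₂ = V₁ · sin φ₁ / sin φ₂ = 32.0 × sin 58° / sin 34°
V₂ = 32.0 × 0.8480/0.5592 = 49 m s⁻¹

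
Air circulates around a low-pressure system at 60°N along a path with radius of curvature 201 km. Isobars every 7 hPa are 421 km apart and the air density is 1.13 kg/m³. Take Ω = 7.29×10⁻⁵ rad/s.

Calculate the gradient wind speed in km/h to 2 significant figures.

Coriolis parameter at 60°N:
f = 2Ω sin φ = 2 × 7.29×10⁻⁵ × sin 60° = 1.26×10⁻⁴ s⁻¹
Pressure gradient: |∂P/∂n| = 700 Pa / 421000 m = 1.66×10⁻³ Pa/m
Geostrophic speed: V_g = |∂P/∂n|/(fρ) = 1.66×10⁻³/(1.26×10⁻⁴ × 1.13) = 11.7 m/s
Around a low, centrifugal force acts outward with Coriolis, so pressure-gradient force balances both:
(1/ρ)|∂P/∂n| = fV + V²/R  →  V² + fR·V − fR·V_g = 0
With fR = 1.26×10⁻⁴ × 201×10³ m = 25.4 m/s:
V = [−fR + √((fR)² + 4 fR V_g)]/2 = [−25.4 + √(25.4² + 4×25.4×11.7)]/2 = 8.68 m/s
Subgeostrophic (V < V_g = 11.7 m/s), as expected around a low.
Converting: 8.68 m/s × 3.6 = 31 km/h

31 km/h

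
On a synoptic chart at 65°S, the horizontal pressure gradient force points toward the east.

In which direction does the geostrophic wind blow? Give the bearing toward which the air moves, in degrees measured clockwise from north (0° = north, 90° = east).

000°

The pressure-gradient force points toward the east (bearing 090°).
Geostrophic balance: in the Southern Hemisphere the Coriolis force deflects motion to the left, so the geostrophic wind blows 90° to the left of the pressure-gradient force (low pressure on the right).
Rotating 090° by 90° counterclockwise gives 000° — the wind blows toward the north.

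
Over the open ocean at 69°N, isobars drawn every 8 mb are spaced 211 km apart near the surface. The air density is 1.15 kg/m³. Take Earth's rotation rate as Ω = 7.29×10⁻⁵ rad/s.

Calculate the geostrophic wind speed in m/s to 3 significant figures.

Coriolis parameter at 69°N:
f = 2Ω sin φ = 2 × 7.29×10⁻⁵ × sin 69° = 1.36×10⁻⁴ s⁻¹
Pressure gradient: |∂P/∂n| = 800 Pa / 211000 m = 3.79×10⁻³ Pa/m
Geostrophic balance (pressure-gradient force = Coriolis force):
V_g = (1/(fρ)) |∂P/∂n| = 3.79×10⁻³ / (1.36×10⁻⁴ × 1.15) = 24.2 m/s

24.2 m/s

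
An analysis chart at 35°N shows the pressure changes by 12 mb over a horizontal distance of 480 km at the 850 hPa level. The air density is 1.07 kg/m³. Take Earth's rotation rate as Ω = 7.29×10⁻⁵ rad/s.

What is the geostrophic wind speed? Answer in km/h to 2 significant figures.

Coriolis parameter at 35°N:
f = 2Ω sin φ = 2 × 7.29×10⁻⁵ × sin 35° = 8.36×10⁻⁵ s⁻¹
Pressure gradient: |∂P/∂n| = 1200 Pa / 480000 m = 2.50×10⁻³ Pa/m
Geostrophic balance (pressure-gradient force = Coriolis force):
V_g = (1/(fρ)) |∂P/∂n| = 2.50×10⁻³ / (8.36×10⁻⁵ × 1.07) = 27.9 m/s
Converting: 27.9 m/s × 3.6 = 100 km/h

100 km/h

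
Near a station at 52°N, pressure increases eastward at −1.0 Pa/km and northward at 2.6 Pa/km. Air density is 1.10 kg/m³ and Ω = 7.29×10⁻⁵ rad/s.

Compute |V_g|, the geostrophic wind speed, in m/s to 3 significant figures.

Coriolis parameter at 52°N:
f = 2Ω sin φ = 2 × 7.29×10⁻⁵ × sin 52° = 1.15×10⁻⁴ s⁻¹
Component geostrophic relations (x east, y north):
u_g = −(1/(fρ)) ∂P/∂y,  v_g = (1/(fρ)) ∂P/∂x
u_g = −(2.6×10⁻³)/(1.15×10⁻⁴ × 1.10) = −20.6 m/s;  v_g = (−1.0×10⁻³)/(1.15×10⁻⁴ × 1.10) = −7.91 m/s
|V_g| = √(u_g² + v_g²) = 22.0 m/s

22.0 m/s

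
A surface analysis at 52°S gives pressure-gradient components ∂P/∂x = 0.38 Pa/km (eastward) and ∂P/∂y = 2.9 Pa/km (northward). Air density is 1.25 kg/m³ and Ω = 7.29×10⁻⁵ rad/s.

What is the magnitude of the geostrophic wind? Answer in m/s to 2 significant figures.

20 m/s

Coriolis parameter at 52°S:
f = 2Ω sin φ = 2 × 7.29×10⁻⁵ × sin 52° = 1.15×10⁻⁴ s⁻¹
In the Southern Hemisphere f is negative: f = −1.15×10⁻⁴ s⁻¹.
Component geostrophic relations (x east, y north):
u_g = −(1/(fρ)) ∂P/∂y,  v_g = (1/(fρ)) ∂P/∂x
u_g = −(2.9×10⁻³)/(−1.15×10⁻⁴ × 1.25) = 20.2 m/s;  v_g = (0.38×10⁻³)/(−1.15×10⁻⁴ × 1.25) = −2.65 m/s
|V_g| = √(u_g² + v_g²) = 20.4 m/s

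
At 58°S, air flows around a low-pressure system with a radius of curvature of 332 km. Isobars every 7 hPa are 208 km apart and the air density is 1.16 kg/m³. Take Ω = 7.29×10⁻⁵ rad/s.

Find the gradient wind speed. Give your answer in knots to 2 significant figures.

32 knots

Coriolis parameter at 58°S:
f = 2Ω sin φ = 2 × 7.29×10⁻⁵ × sin 58° = 1.24×10⁻⁴ s⁻¹
Pressure gradient: |∂P/∂n| = 700 Pa / 208000 m = 3.37×10⁻³ Pa/m
Geostrophic speed: V_g = |∂P/∂n|/(fρ) = 3.37×10⁻³/(1.24×10⁻⁴ × 1.16) = 23.5 m/s
Around a low, centrifugal force acts outward with Coriolis, so pressure-gradient force balances both:
(1/ρ)|∂P/∂n| = fV + V²/R  →  V² + fR·V − fR·V_g = 0
With fR = 1.24×10⁻⁴ × 332×10³ m = 41.1 m/s:
V = [−fR + √((fR)² + 4 fR V_g)]/2 = [−41.1 + √(41.1² + 4×41.1×23.5)]/2 = 16.7 m/s
Subgeostrophic (V < V_g = 23.5 m/s), as expected around a low.
Converting: 16.7 m/s × 1.944 = 32 knots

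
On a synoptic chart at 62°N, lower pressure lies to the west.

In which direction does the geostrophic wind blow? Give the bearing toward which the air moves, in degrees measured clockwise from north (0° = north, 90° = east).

The pressure-gradient force points toward the west (bearing 270°).
Geostrophic balance: in the Northern Hemisphere the Coriolis force deflects motion to the right, so the geostrophic wind blows 90° to the right of the pressure-gradient force (low pressure on the left).
Rotating 270° by 90° clockwise gives 000° — the wind blows toward the north.

000°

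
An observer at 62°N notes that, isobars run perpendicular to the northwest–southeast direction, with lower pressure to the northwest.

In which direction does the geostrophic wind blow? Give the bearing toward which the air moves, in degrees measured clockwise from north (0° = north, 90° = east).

The pressure-gradient force points toward the northwest (bearing 315°).
Geostrophic balance: in the Northern Hemisphere the Coriolis force deflects motion to the right, so the geostrophic wind blows 90° to the right of the pressure-gradient force (low pressure on the left).
Rotating 315° by 90° clockwise gives 045° — the wind blows toward the northeast.

045°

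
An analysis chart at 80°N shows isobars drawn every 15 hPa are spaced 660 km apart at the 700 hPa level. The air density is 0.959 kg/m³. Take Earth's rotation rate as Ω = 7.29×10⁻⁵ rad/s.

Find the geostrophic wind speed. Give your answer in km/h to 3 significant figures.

59.4 km/h

Coriolis parameter at 80°N:
f = 2Ω sin φ = 2 × 7.29×10⁻⁵ × sin 80° = 1.44×10⁻⁴ s⁻¹
Pressure gradient: |∂P/∂n| = 1500 Pa / 660000 m = 2.27×10⁻³ Pa/m
Geostrophic balance (pressure-gradient force = Coriolis force):
V_g = (1/(fρ)) |∂P/∂n| = 2.27×10⁻³ / (1.44×10⁻⁴ × 0.959) = 16.5 m/s
Converting: 16.5 m/s × 3.6 = 59.4 km/h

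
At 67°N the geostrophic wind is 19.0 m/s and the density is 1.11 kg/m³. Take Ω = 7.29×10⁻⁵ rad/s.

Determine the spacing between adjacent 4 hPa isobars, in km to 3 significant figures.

Coriolis parameter at 67°N:
f = 2Ω sin φ = 2 × 7.29×10⁻⁵ × sin 67° = 1.34×10⁻⁴ s⁻¹
Geostrophic balance rearranged: |∂P/∂n| = f ρ V_g
|∂P/∂n| = 1.34×10⁻⁴ × 1.11 × 19.0 = 2.83×10⁻³ Pa/m
Isobar spacing: Δn = ΔP/|∂P/∂n| = 400 Pa / 2.83×10⁻³ Pa/m = 141319 m ≈ 141 km

141 km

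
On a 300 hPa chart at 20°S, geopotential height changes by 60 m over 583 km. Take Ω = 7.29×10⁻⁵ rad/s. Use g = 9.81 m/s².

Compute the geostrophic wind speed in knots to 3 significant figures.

Coriolis parameter at 20°S:
f = 2Ω sin φ = 2 × 7.29×10⁻⁵ × sin 20° = 4.99×10⁻⁵ s⁻¹
Height gradient: |∂Z/∂n| = 60 m / 583000 m = 1.03×10⁻⁴
On a pressure surface, geostrophic balance gives V_g = (g/f)|∂Z/∂n|:
V_g = 9.81 × 1.03×10⁻⁴ / 4.99×10⁻⁵ = 20.2 m/s
Converting: 20.2 m/s × 1.944 = 39.4 knots

39.4 knots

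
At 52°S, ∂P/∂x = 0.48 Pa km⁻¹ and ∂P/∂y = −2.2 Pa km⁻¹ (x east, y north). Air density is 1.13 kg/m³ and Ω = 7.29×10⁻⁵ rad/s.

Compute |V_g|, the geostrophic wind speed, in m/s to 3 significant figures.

Coriolis parameter at 52°S:
f = 2Ω sin φ = 2 × 7.29×10⁻⁵ × sin 52° = 1.15×10⁻⁴ s⁻¹
In the Southern Hemisphere f is negative: f = −1.15×10⁻⁴ s⁻¹.
Component geostrophic relations (x east, y north):
u_g = −(1/(fρ)) ∂P/∂y,  v_g = (1/(fρ)) ∂P/∂x
u_g = −(−2.2×10⁻³)/(−1.15×10⁻⁴ × 1.13) = −16.9 m/s;  v_g = (0.48×10⁻³)/(−1.15×10⁻⁴ × 1.13) = −3.70 m/s
|V_g| = √(u_g² + v_g²) = 17.3 m/s

17.3 m/s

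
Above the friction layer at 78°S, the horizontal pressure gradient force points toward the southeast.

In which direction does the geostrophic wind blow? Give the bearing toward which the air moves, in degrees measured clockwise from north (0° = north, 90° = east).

045°

The pressure-gradient force points toward the southeast (bearing 135°).
Geostrophic balance: in the Southern Hemisphere the Coriolis force deflects motion to the left, so the geostrophic wind blows 90° to the left of the pressure-gradient force (low pressure on the right).
Rotating 135° by 90° counterclockwise gives 045° — the wind blows toward the northeast.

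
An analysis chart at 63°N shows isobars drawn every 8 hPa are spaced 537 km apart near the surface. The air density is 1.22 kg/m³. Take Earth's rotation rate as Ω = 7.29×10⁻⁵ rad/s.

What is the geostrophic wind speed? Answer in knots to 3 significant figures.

18.3 knots

Coriolis parameter at 63°N:
f = 2Ω sin φ = 2 × 7.29×10⁻⁵ × sin 63° = 1.30×10⁻⁴ s⁻¹
Pressure gradient: |∂P/∂n| = 800 Pa / 537000 m = 1.49×10⁻³ Pa/m
Geostrophic balance (pressure-gradient force = Coriolis force):
V_g = (1/(fρ)) |∂P/∂n| = 1.49×10⁻³ / (1.30×10⁻⁴ × 1.22) = 9.40 m/s
Converting: 9.40 m/s × 1.944 = 18.3 knots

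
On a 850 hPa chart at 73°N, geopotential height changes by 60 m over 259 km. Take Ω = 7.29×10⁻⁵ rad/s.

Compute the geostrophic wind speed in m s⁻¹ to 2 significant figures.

Coriolis parameter at 73°N:
f = 2Ω sin φ = 2 × 7.29×10⁻⁵ × sin 73° = 1.39×10⁻⁴ s⁻¹
Height gradient: |∂Z/∂n| = 60 m / 259000 m = 2.32×10⁻⁴
On a pressure surface, geostrophic balance gives V_g = (g/f)|∂Z/∂n|:
V_g = 9.81 × 2.32×10⁻⁴ / 1.39×10⁻⁴ = 16.3 m/s

16 m s⁻¹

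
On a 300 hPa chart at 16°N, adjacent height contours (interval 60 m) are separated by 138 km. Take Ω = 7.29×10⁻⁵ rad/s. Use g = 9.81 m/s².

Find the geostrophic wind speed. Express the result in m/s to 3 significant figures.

106 m/s

Coriolis parameter at 16°N:
f = 2Ω sin φ = 2 × 7.29×10⁻⁵ × sin 16° = 4.02×10⁻⁵ s⁻¹
Height gradient: |∂Z/∂n| = 60 m / 138000 m = 4.35×10⁻⁴
On a pressure surface, geostrophic balance gives V_g = (g/f)|∂Z/∂n|:
V_g = 9.81 × 4.35×10⁻⁴ / 4.02×10⁻⁵ = 106 m/s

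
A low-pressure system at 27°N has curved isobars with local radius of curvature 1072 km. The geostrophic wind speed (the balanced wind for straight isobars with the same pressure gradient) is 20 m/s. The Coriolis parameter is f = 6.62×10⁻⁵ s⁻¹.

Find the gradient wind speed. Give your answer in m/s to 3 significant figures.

16.3 m/s

Around a low, centrifugal force acts outward with Coriolis, so pressure-gradient force balances both:
(1/ρ)|∂P/∂n| = fV + V²/R  →  V² + fR·V − fR·V_g = 0
With fR = 6.62×10⁻⁵ × 1072×10³ m = 71.0 m/s:
V = [−fR + √((fR)² + 4 fR V_g)]/2 = [−71.0 + √(71.0² + 4×71.0×20)]/2 = 16.3 m/s
Subgeostrophic (V < V_g = 20 m/s), as expected around a low.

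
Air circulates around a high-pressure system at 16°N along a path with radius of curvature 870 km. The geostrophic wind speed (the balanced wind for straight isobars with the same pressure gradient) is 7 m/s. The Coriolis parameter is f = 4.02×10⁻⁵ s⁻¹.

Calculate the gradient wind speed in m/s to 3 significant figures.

Around a high, pressure-gradient force acts outward with centrifugal, so Coriolis balances both:
fV = (1/ρ)|∂P/∂n| + V²/R  →  V² − fR·V + fR·V_g = 0
With fR = 4.02×10⁻⁵ × 870×10³ m = 35.0 m/s:
V = [fR − √((fR)² − 4 fR V_g)]/2 = [35.0 − √(35.0² − 4×35.0×7)]/2 = 9.68 m/s
Supergeostrophic (V > V_g = 7 m/s), as expected around a high.

9.68 m/s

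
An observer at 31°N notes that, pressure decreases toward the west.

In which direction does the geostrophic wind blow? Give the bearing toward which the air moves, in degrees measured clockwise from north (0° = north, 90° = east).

000°

The pressure-gradient force points toward the west (bearing 270°).
Geostrophic balance: in the Northern Hemisphere the Coriolis force deflects motion to the right, so the geostrophic wind blows 90° to the right of the pressure-gradient force (low pressure on the left).
Rotating 270° by 90° clockwise gives 000° — the wind blows toward the north.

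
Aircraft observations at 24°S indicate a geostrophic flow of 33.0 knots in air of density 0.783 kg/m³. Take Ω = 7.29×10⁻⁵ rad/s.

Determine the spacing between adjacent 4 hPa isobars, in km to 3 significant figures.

507 km

Coriolis parameter at 24°S:
f = 2Ω sin φ = 2 × 7.29×10⁻⁵ × sin 24° = 5.93×10⁻⁵ s⁻¹
Wind speed in SI: 33.0 knots = 17.0 m/s
Geostrophic balance rearranged: |∂P/∂n| = f ρ V_g
|∂P/∂n| = 5.93×10⁻⁵ × 0.783 × 17.0 = 7.88×10⁻⁴ Pa/m
Isobar spacing: Δn = ΔP/|∂P/∂n| = 400 Pa / 7.88×10⁻⁴ Pa/m = 507429 m ≈ 507 km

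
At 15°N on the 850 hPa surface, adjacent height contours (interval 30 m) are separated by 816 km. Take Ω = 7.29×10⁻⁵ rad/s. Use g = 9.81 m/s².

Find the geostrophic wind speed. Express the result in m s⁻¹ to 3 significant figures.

9.56 m s⁻¹

Coriolis parameter at 15°N:
f = 2Ω sin φ = 2 × 7.29×10⁻⁵ × sin 15° = 3.77×10⁻⁵ s⁻¹
Height gradient: |∂Z/∂n| = 30 m / 816000 m = 3.68×10⁻⁵
On a pressure surface, geostrophic balance gives V_g = (g/f)|∂Z/∂n|:
V_g = 9.81 × 3.68×10⁻⁵ / 3.77×10⁻⁵ = 9.56 m/s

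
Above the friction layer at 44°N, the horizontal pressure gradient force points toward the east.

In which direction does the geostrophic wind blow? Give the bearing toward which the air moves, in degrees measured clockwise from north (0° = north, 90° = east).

The pressure-gradient force points toward the east (bearing 090°).
Geostrophic balance: in the Northern Hemisphere the Coriolis force deflects motion to the right, so the geostrophic wind blows 90° to the right of the pressure-gradient force (low pressure on the left).
Rotating 090° by 90° clockwise gives 180° — the wind blows toward the south.

180°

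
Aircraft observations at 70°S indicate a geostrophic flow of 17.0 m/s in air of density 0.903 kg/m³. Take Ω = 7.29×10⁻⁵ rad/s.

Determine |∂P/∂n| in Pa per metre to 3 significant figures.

Coriolis parameter at 70°S:
f = 2Ω sin φ = 2 × 7.29×10⁻⁵ × sin 70° = 1.37×10⁻⁴ s⁻¹
Geostrophic balance rearranged: |∂P/∂n| = f ρ V_g
|∂P/∂n| = 1.37×10⁻⁴ × 0.903 × 17.0 = 2.10×10⁻³ Pa/m

2.10×10⁻³ Pa/m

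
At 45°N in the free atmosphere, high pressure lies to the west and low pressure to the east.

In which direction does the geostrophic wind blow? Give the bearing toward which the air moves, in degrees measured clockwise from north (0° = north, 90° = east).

180°

The pressure-gradient force points toward the east (bearing 090°).
Geostrophic balance: in the Northern Hemisphere the Coriolis force deflects motion to the right, so the geostrophic wind blows 90° to the right of the pressure-gradient force (low pressure on the left).
Rotating 090° by 90° clockwise gives 180° — the wind blows toward the south.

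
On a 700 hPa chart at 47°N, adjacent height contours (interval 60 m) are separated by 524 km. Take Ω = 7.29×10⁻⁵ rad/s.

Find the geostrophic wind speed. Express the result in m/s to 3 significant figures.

Coriolis parameter at 47°N:
f = 2Ω sin φ = 2 × 7.29×10⁻⁵ × sin 47° = 1.07×10⁻⁴ s⁻¹
Height gradient: |∂Z/∂n| = 60 m / 524000 m = 1.15×10⁻⁴
On a pressure surface, geostrophic balance gives V_g = (g/f)|∂Z/∂n|:
V_g = 9.81 × 1.15×10⁻⁴ / 1.07×10⁻⁴ = 10.5 m/s

10.5 m/s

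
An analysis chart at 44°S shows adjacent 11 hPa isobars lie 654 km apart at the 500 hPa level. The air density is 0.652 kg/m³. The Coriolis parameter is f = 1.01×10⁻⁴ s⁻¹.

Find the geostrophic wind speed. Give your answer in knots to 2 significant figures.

50 knots

Pressure gradient: |∂P/∂n| = 1100 Pa / 654000 m = 1.68×10⁻³ Pa/m
Geostrophic balance (pressure-gradient force = Coriolis force):
V_g = (1/(fρ)) |∂P/∂n| = 1.68×10⁻³ / (1.01×10⁻⁴ × 0.652) = 25.5 m/s
Converting: 25.5 m/s × 1.944 = 50 knots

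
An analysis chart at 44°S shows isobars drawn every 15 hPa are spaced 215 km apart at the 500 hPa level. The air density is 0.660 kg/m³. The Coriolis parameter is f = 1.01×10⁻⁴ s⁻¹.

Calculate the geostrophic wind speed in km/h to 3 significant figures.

377 km/h

Pressure gradient: |∂P/∂n| = 1500 Pa / 215000 m = 6.98×10⁻³ Pa/m
Geostrophic balance (pressure-gradient force = Coriolis force):
V_g = (1/(fρ)) |∂P/∂n| = 6.98×10⁻³ / (1.01×10⁻⁴ × 0.660) = 105 m/s
Converting: 105 m/s × 3.6 = 377 km/h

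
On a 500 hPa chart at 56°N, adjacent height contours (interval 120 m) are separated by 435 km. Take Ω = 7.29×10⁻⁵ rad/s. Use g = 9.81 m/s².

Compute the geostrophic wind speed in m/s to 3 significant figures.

22.4 m/s

Coriolis parameter at 56°N:
f = 2Ω sin φ = 2 × 7.29×10⁻⁵ × sin 56° = 1.21×10⁻⁴ s⁻¹
Height gradient: |∂Z/∂n| = 120 m / 435000 m = 2.76×10⁻⁴
On a pressure surface, geostrophic balance gives V_g = (g/f)|∂Z/∂n|:
V_g = 9.81 × 2.76×10⁻⁴ / 1.21×10⁻⁴ = 22.4 m/s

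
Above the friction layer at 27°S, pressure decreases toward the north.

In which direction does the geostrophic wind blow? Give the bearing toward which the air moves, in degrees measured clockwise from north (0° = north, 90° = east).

The pressure-gradient force points toward the north (bearing 000°).
Geostrophic balance: in the Southern Hemisphere the Coriolis force deflects motion to the left, so the geostrophic wind blows 90° to the left of the pressure-gradient force (low pressure on the right).
Rotating 000° by 90° counterclockwise gives 270° — the wind blows toward the west.

270°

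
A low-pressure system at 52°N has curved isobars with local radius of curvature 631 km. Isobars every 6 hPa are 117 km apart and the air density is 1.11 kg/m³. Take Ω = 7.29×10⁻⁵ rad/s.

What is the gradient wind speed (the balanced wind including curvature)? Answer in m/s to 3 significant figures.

Coriolis parameter at 52°N:
f = 2Ω sin φ = 2 × 7.29×10⁻⁵ × sin 52° = 1.15×10⁻⁴ s⁻¹
Pressure gradient: |∂P/∂n| = 600 Pa / 117000 m = 5.13×10⁻³ Pa/m
Geostrophic speed: V_g = |∂P/∂n|/(fρ) = 5.13×10⁻³/(1.15×10⁻⁴ × 1.11) = 40.2 m/s
Around a low, centrifugal force acts outward with Coriolis, so pressure-gradient force balances both:
(1/ρ)|∂P/∂n| = fV + V²/R  →  V² + fR·V − fR·V_g = 0
With fR = 1.15×10⁻⁴ × 631×10³ m = 72.5 m/s:
V = [−fR + √((fR)² + 4 fR V_g)]/2 = [−72.5 + √(72.5² + 4×72.5×40.2)]/2 = 28.8 m/s
Subgeostrophic (V < V_g = 40.2 m/s), as expected around a low.

28.8 m/s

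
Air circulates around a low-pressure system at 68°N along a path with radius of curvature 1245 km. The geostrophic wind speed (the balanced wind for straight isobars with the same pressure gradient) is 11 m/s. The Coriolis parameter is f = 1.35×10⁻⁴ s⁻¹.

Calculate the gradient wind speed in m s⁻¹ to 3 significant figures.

10.4 m s⁻¹

Around a low, centrifugal force acts outward with Coriolis, so pressure-gradient force balances both:
(1/ρ)|∂P/∂n| = fV + V²/R  →  V² + fR·V − fR·V_g = 0
With fR = 1.35×10⁻⁴ × 1245×10³ m = 168 m/s:
V = [−fR + √((fR)² + 4 fR V_g)]/2 = [−168 + √(168² + 4×168×11)]/2 = 10.4 m/s
Subgeostrophic (V < V_g = 11 m/s), as expected around a low.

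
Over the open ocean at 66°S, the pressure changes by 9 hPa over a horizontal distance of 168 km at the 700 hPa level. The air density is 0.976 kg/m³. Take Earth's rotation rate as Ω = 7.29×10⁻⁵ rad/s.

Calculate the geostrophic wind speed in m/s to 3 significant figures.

41.2 m/s

Coriolis parameter at 66°S:
f = 2Ω sin φ = 2 × 7.29×10⁻⁵ × sin 66° = 1.33×10⁻⁴ s⁻¹
Pressure gradient: |∂P/∂n| = 900 Pa / 168000 m = 5.36×10⁻³ Pa/m
Geostrophic balance (pressure-gradient force = Coriolis force):
V_g = (1/(fρ)) |∂P/∂n| = 5.36×10⁻³ / (1.33×10⁻⁴ × 0.976) = 41.2 m/s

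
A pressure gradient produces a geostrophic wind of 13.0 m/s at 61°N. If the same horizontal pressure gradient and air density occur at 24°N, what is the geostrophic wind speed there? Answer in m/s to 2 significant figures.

28 m/s

With the same pressure gradient and density, V_g ∝ 1/f ∝ 1/sin φ.
V₂ = V₁ · sin φ₁ / sin φ₂ = 13.0 × sin 61° / sin 24°
V₂ = 13.0 × 0.8746/0.4067 = 28 m/s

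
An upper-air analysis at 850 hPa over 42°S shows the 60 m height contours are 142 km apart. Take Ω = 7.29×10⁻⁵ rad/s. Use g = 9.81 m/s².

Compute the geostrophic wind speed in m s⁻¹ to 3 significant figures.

42.5 m s⁻¹

Coriolis parameter at 42°S:
f = 2Ω sin φ = 2 × 7.29×10⁻⁵ × sin 42° = 9.76×10⁻⁵ s⁻¹
Height gradient: |∂Z/∂n| = 60 m / 142000 m = 4.23×10⁻⁴
On a pressure surface, geostrophic balance gives V_g = (g/f)|∂Z/∂n|:
V_g = 9.81 × 4.23×10⁻⁴ / 9.76×10⁻⁵ = 42.5 m/s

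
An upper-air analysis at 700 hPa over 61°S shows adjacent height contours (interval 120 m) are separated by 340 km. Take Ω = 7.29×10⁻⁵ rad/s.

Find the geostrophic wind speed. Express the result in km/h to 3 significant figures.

Coriolis parameter at 61°S:
f = 2Ω sin φ = 2 × 7.29×10⁻⁵ × sin 61° = 1.28×10⁻⁴ s⁻¹
Height gradient: |∂Z/∂n| = 120 m / 340000 m = 3.53×10⁻⁴
On a pressure surface, geostrophic balance gives V_g = (g/f)|∂Z/∂n|:
V_g = 9.81 × 3.53×10⁻⁴ / 1.28×10⁻⁴ = 27.2 m/s
Converting: 27.2 m/s × 3.6 = 97.7 km/h

97.7 km/h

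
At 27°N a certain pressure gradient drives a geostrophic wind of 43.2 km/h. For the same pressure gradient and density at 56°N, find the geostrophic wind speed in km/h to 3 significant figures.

23.7 km/h

With the same pressure gradient and density, V_g ∝ 1/f ∝ 1/sin φ.
V₂ = V₁ · sin φ₁ / sin φ₂ = 43.2 × sin 27° / sin 56°
V₂ = 43.2 × 0.4540/0.8290 = 23.7 km/h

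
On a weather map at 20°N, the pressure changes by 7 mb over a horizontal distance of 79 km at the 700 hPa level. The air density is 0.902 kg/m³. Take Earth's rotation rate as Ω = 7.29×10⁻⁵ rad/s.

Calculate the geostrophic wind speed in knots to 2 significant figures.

380 knots

Coriolis parameter at 20°N:
f = 2Ω sin φ = 2 × 7.29×10⁻⁵ × sin 20° = 4.99×10⁻⁵ s⁻¹
Pressure gradient: |∂P/∂n| = 700 Pa / 79000 m = 8.86×10⁻³ Pa/m
Geostrophic balance (pressure-gradient force = Coriolis force):
V_g = (1/(fρ)) |∂P/∂n| = 8.86×10⁻³ / (4.99×10⁻⁵ × 0.902) = 197 m/s
Converting: 197 m/s × 1.944 = 380 knots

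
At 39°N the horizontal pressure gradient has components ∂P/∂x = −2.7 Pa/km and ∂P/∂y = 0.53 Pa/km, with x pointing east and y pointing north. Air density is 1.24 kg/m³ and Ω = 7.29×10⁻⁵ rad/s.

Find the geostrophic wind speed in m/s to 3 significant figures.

24.2 m/s

Coriolis parameter at 39°N:
f = 2Ω sin φ = 2 × 7.29×10⁻⁵ × sin 39° = 9.18×10⁻⁵ s⁻¹
Component geostrophic relations (x east, y north):
u_g = −(1/(fρ)) ∂P/∂y,  v_g = (1/(fρ)) ∂P/∂x
u_g = −(0.53×10⁻³)/(9.18×10⁻⁵ × 1.24) = −4.66 m/s;  v_g = (−2.7×10⁻³)/(9.18×10⁻⁵ × 1.24) = −23.7 m/s
|V_g| = √(u_g² + v_g²) = 24.2 m/s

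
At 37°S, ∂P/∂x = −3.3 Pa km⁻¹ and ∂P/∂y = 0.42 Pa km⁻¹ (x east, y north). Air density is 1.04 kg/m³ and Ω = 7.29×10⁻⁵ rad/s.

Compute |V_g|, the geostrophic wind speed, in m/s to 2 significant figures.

Coriolis parameter at 37°S:
f = 2Ω sin φ = 2 × 7.29×10⁻⁵ × sin 37° = 8.77×10⁻⁵ s⁻¹
In the Southern Hemisphere f is negative: f = −8.77×10⁻⁵ s⁻¹.
Component geostrophic relations (x east, y north):
u_g = −(1/(fρ)) ∂P/∂y,  v_g = (1/(fρ)) ∂P/∂x
u_g = −(0.42×10⁻³)/(−8.77×10⁻⁵ × 1.04) = 4.60 m/s;  v_g = (−3.3×10⁻³)/(−8.77×10⁻⁵ × 1.04) = 36.2 m/s
|V_g| = √(u_g² + v_g²) = 36.5 m/s

36 m/s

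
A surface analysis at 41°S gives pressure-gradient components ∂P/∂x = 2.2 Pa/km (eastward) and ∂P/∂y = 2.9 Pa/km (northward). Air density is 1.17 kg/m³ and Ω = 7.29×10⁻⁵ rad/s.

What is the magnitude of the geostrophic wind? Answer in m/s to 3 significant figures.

Coriolis parameter at 41°S:
f = 2Ω sin φ = 2 × 7.29×10⁻⁵ × sin 41° = 9.57×10⁻⁵ s⁻¹
In the Southern Hemisphere f is negative: f = −9.57×10⁻⁵ s⁻¹.
Component geostrophic relations (x east, y north):
u_g = −(1/(fρ)) ∂P/∂y,  v_g = (1/(fρ)) ∂P/∂x
u_g = −(2.9×10⁻³)/(−9.57×10⁻⁵ × 1.17) = 25.9 m/s;  v_g = (2.2×10⁻³)/(−9.57×10⁻⁵ × 1.17) = −19.7 m/s
|V_g| = √(u_g² + v_g²) = 32.5 m/s

32.5 m/s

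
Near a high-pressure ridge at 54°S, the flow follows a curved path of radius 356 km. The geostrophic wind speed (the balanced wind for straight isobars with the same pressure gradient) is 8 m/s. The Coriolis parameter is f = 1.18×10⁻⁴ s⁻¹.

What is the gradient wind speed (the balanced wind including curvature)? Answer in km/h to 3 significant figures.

38.7 km/h

Around a high, pressure-gradient force acts outward with centrifugal, so Coriolis balances both:
fV = (1/ρ)|∂P/∂n| + V²/R  →  V² − fR·V + fR·V_g = 0
With fR = 1.18×10⁻⁴ × 356×10³ m = 42.0 m/s:
V = [fR − √((fR)² − 4 fR V_g)]/2 = [42.0 − √(42.0² − 4×42.0×8)]/2 = 10.8 m/s
Supergeostrophic (V > V_g = 8 m/s), as expected around a high.
Converting: 10.8 m/s × 3.6 = 38.7 km/h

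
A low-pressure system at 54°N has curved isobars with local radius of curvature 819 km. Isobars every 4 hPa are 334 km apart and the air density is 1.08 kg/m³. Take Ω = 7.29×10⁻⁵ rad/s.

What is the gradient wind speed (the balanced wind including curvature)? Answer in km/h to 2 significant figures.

31 km/h

Coriolis parameter at 54°N:
f = 2Ω sin φ = 2 × 7.29×10⁻⁵ × sin 54° = 1.18×10⁻⁴ s⁻¹
Pressure gradient: |∂P/∂n| = 400 Pa / 334000 m = 1.20×10⁻³ Pa/m
Geostrophic speed: V_g = |∂P/∂n|/(fρ) = 1.20×10⁻³/(1.18×10⁻⁴ × 1.08) = 9.40 m/s
Around a low, centrifugal force acts outward with Coriolis, so pressure-gradient force balances both:
(1/ρ)|∂P/∂n| = fV + V²/R  →  V² + fR·V − fR·V_g = 0
With fR = 1.18×10⁻⁴ × 819×10³ m = 96.6 m/s:
V = [−fR + √((fR)² + 4 fR V_g)]/2 = [−96.6 + √(96.6² + 4×96.6×9.4)]/2 = 8.63 m/s
Subgeostrophic (V < V_g = 9.4 m/s), as expected around a low.
Converting: 8.63 m/s × 3.6 = 31 km/h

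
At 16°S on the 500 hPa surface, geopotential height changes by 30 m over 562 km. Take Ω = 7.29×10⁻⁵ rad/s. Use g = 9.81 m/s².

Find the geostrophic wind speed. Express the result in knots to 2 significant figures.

Coriolis parameter at 16°S:
f = 2Ω sin φ = 2 × 7.29×10⁻⁵ × sin 16° = 4.02×10⁻⁵ s⁻¹
Height gradient: |∂Z/∂n| = 30 m / 562000 m = 5.34×10⁻⁵
On a pressure surface, geostrophic balance gives V_g = (g/f)|∂Z/∂n|:
V_g = 9.81 × 5.34×10⁻⁵ / 4.02×10⁻⁵ = 13.0 m/s
Converting: 13.0 m/s × 1.944 = 25 knots

25 knots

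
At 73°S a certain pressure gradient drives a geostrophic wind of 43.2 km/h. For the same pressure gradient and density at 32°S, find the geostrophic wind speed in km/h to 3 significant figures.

With the same pressure gradient and density, V_g ∝ 1/f ∝ 1/sin φ.
V₂ = V₁ · sin φ₁ / sin φ₂ = 43.2 × sin 73° / sin 32°
V₂ = 43.2 × 0.9563/0.5299 = 78.0 km/h

78.0 km/h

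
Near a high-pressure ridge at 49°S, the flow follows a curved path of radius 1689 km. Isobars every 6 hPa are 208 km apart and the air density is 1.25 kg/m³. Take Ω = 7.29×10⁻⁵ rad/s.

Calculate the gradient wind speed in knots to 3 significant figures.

46.8 knots

Coriolis parameter at 49°S:
f = 2Ω sin φ = 2 × 7.29×10⁻⁵ × sin 49° = 1.10×10⁻⁴ s⁻¹
Pressure gradient: |∂P/∂n| = 600 Pa / 208000 m = 2.88×10⁻³ Pa/m
Geostrophic speed: V_g = |∂P/∂n|/(fρ) = 2.88×10⁻³/(1.10×10⁻⁴ × 1.25) = 21.0 m/s
Around a high, pressure-gradient force acts outward with centrifugal, so Coriolis balances both:
fV = (1/ρ)|∂P/∂n| + V²/R  →  V² − fR·V + fR·V_g = 0
With fR = 1.10×10⁻⁴ × 1689×10³ m = 186 m/s:
V = [fR − √((fR)² − 4 fR V_g)]/2 = [186 − √(186² − 4×186×21)]/2 = 24.1 m/s
Supergeostrophic (V > V_g = 21 m/s), as expected around a high.
Converting: 24.1 m/s × 1.944 = 46.8 knots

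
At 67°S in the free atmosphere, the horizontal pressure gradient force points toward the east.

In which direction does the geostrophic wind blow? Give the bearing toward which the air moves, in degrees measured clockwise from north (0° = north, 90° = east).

The pressure-gradient force points toward the east (bearing 090°).
Geostrophic balance: in the Southern Hemisphere the Coriolis force deflects motion to the left, so the geostrophic wind blows 90° to the left of the pressure-gradient force (low pressure on the right).
Rotating 090° by 90° counterclockwise gives 000° — the wind blows toward the north.

000°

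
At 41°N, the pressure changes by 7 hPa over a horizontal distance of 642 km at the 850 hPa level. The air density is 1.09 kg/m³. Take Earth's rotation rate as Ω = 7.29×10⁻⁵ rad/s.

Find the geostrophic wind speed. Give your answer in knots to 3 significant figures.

20.3 knots

Coriolis parameter at 41°N:
f = 2Ω sin φ = 2 × 7.29×10⁻⁵ × sin 41° = 9.57×10⁻⁵ s⁻¹
Pressure gradient: |∂P/∂n| = 700 Pa / 642000 m = 1.09×10⁻³ Pa/m
Geostrophic balance (pressure-gradient force = Coriolis force):
V_g = (1/(fρ)) |∂P/∂n| = 1.09×10⁻³ / (9.57×10⁻⁵ × 1.09) = 10.5 m/s
Converting: 10.5 m/s × 1.944 = 20.3 knots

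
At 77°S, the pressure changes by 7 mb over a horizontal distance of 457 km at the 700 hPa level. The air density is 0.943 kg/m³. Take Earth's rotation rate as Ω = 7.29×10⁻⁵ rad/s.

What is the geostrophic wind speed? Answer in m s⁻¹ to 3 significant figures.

Coriolis parameter at 77°S:
f = 2Ω sin φ = 2 × 7.29×10⁻⁵ × sin 77° = 1.42×10⁻⁴ s⁻¹
Pressure gradient: |∂P/∂n| = 700 Pa / 457000 m = 1.53×10⁻³ Pa/m
Geostrophic balance (pressure-gradient force = Coriolis force):
V_g = (1/(fρ)) |∂P/∂n| = 1.53×10⁻³ / (1.42×10⁻⁴ × 0.943) = 11.4 m/s

11.4 m s⁻¹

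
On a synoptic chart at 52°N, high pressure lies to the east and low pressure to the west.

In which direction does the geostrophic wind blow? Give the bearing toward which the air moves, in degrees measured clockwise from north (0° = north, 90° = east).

The pressure-gradient force points toward the west (bearing 270°).
Geostrophic balance: in the Northern Hemisphere the Coriolis force deflects motion to the right, so the geostrophic wind blows 90° to the right of the pressure-gradient force (low pressure on the left).
Rotating 270° by 90° clockwise gives 000° — the wind blows toward the north.

000°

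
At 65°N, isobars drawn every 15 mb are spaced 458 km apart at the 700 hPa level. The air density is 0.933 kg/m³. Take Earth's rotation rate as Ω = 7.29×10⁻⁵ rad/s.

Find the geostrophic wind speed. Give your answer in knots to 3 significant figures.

51.6 knots

Coriolis parameter at 65°N:
f = 2Ω sin φ = 2 × 7.29×10⁻⁵ × sin 65° = 1.32×10⁻⁴ s⁻¹
Pressure gradient: |∂P/∂n| = 1500 Pa / 458000 m = 3.28×10⁻³ Pa/m
Geostrophic balance (pressure-gradient force = Coriolis force):
V_g = (1/(fρ)) |∂P/∂n| = 3.28×10⁻³ / (1.32×10⁻⁴ × 0.933) = 26.6 m/s
Converting: 26.6 m/s × 1.944 = 51.6 knots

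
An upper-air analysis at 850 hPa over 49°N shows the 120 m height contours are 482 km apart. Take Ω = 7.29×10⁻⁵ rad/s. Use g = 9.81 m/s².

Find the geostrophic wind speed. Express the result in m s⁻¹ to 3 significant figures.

Coriolis parameter at 49°N:
f = 2Ω sin φ = 2 × 7.29×10⁻⁵ × sin 49° = 1.10×10⁻⁴ s⁻¹
Height gradient: |∂Z/∂n| = 120 m / 482000 m = 2.49×10⁻⁴
On a pressure surface, geostrophic balance gives V_g = (g/f)|∂Z/∂n|:
V_g = 9.81 × 2.49×10⁻⁴ / 1.10×10⁻⁴ = 22.2 m/s

22.2 m s⁻¹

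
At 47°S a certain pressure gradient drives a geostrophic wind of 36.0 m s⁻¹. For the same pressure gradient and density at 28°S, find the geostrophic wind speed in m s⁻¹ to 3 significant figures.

With the same pressure gradient and density, V_g ∝ 1/f ∝ 1/sin φ.
V₂ = V₁ · sin φ₁ / sin φ₂ = 36.0 × sin 47° / sin 28°
V₂ = 36.0 × 0.7314/0.4695 = 56.1 m s⁻¹

56.1 m s⁻¹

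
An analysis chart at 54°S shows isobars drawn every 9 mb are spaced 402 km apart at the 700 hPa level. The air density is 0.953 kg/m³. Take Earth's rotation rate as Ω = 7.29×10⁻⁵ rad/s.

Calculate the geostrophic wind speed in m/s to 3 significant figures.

19.9 m/s

Coriolis parameter at 54°S:
f = 2Ω sin φ = 2 × 7.29×10⁻⁵ × sin 54° = 1.18×10⁻⁴ s⁻¹
Pressure gradient: |∂P/∂n| = 900 Pa / 402000 m = 2.24×10⁻³ Pa/m
Geostrophic balance (pressure-gradient force = Coriolis force):
V_g = (1/(fρ)) |∂P/∂n| = 2.24×10⁻³ / (1.18×10⁻⁴ × 0.953) = 19.9 m/s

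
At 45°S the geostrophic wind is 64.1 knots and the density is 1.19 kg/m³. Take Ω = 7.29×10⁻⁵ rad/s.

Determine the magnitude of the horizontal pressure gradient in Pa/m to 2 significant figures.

4.0×10⁻³ Pa/m

Coriolis parameter at 45°S:
f = 2Ω sin φ = 2 × 7.29×10⁻⁵ × sin 45° = 1.03×10⁻⁴ s⁻¹
Wind speed in SI: 64.1 knots = 33.0 m/s
Geostrophic balance rearranged: |∂P/∂n| = f ρ V_g
|∂P/∂n| = 1.03×10⁻⁴ × 1.19 × 33.0 = 4.05×10⁻³ Pa/m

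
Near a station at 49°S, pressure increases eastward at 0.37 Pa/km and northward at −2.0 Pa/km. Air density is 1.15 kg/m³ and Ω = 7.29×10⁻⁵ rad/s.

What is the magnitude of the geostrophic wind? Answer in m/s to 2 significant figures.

16 m/s

Coriolis parameter at 49°S:
f = 2Ω sin φ = 2 × 7.29×10⁻⁵ × sin 49° = 1.10×10⁻⁴ s⁻¹
In the Southern Hemisphere f is negative: f = −1.10×10⁻⁴ s⁻¹.
Component geostrophic relations (x east, y north):
u_g = −(1/(fρ)) ∂P/∂y,  v_g = (1/(fρ)) ∂P/∂x
u_g = −(−2.0×10⁻³)/(−1.10×10⁻⁴ × 1.15) = −15.8 m/s;  v_g = (0.37×10⁻³)/(−1.10×10⁻⁴ × 1.15) = −2.92 m/s
|V_g| = √(u_g² + v_g²) = 16.1 m/s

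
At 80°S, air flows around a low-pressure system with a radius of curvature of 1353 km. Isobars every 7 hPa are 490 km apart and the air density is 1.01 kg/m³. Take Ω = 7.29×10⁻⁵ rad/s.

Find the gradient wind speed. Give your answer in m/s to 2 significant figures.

9.4 m/s

Coriolis parameter at 80°S:
f = 2Ω sin φ = 2 × 7.29×10⁻⁵ × sin 80° = 1.44×10⁻⁴ s⁻¹
Pressure gradient: |∂P/∂n| = 700 Pa / 490000 m = 1.43×10⁻³ Pa/m
Geostrophic speed: V_g = |∂P/∂n|/(fρ) = 1.43×10⁻³/(1.44×10⁻⁴ × 1.01) = 9.85 m/s
Around a low, centrifugal force acts outward with Coriolis, so pressure-gradient force balances both:
(1/ρ)|∂P/∂n| = fV + V²/R  →  V² + fR·V − fR·V_g = 0
With fR = 1.44×10⁻⁴ × 1353×10³ m = 194 m/s:
V = [−fR + √((fR)² + 4 fR V_g)]/2 = [−194 + √(194² + 4×194×9.85)]/2 = 9.4 m/s
Subgeostrophic (V < V_g = 9.85 m/s), as expected around a low.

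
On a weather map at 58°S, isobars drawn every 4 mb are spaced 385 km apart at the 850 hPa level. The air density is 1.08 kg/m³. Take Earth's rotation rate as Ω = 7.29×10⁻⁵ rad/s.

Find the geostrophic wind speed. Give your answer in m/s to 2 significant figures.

7.8 m/s

Coriolis parameter at 58°S:
f = 2Ω sin φ = 2 × 7.29×10⁻⁵ × sin 58° = 1.24×10⁻⁴ s⁻¹
Pressure gradient: |∂P/∂n| = 400 Pa / 385000 m = 1.04×10⁻³ Pa/m
Geostrophic balance (pressure-gradient force = Coriolis force):
V_g = (1/(fρ)) |∂P/∂n| = 1.04×10⁻³ / (1.24×10⁻⁴ × 1.08) = 7.78 m/s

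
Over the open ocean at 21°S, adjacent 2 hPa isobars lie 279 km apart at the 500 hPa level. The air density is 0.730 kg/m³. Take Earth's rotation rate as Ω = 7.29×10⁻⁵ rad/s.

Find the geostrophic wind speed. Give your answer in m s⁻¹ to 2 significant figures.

19 m s⁻¹

Coriolis parameter at 21°S:
f = 2Ω sin φ = 2 × 7.29×10⁻⁵ × sin 21° = 5.23×10⁻⁵ s⁻¹
Pressure gradient: |∂P/∂n| = 200 Pa / 279000 m = 7.17×10⁻⁴ Pa/m
Geostrophic balance (pressure-gradient force = Coriolis force):
V_g = (1/(fρ)) |∂P/∂n| = 7.17×10⁻⁴ / (5.23×10⁻⁵ × 0.730) = 18.8 m/s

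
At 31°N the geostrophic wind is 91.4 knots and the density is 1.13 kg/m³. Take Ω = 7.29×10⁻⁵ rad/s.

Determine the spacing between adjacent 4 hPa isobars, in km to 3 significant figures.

Coriolis parameter at 31°N:
f = 2Ω sin φ = 2 × 7.29×10⁻⁵ × sin 31° = 7.51×10⁻⁵ s⁻¹
Wind speed in SI: 91.4 knots = 47.0 m/s
Geostrophic balance rearranged: |∂P/∂n| = f ρ V_g
|∂P/∂n| = 7.51×10⁻⁵ × 1.13 × 47.0 = 3.99×10⁻³ Pa/m
Isobar spacing: Δn = ΔP/|∂P/∂n| = 400 Pa / 3.99×10⁻³ Pa/m = 100254 m ≈ 100 km

100 km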